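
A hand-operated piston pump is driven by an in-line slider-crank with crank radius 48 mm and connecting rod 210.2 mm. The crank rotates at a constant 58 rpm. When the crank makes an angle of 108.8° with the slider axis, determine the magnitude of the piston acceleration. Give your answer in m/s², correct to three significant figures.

0.897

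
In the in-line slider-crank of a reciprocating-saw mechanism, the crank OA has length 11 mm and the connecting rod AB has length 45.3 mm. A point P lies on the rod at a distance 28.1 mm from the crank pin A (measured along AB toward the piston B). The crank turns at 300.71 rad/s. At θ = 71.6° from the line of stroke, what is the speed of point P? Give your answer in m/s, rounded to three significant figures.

ω = 300.7 rad/s.  Crank-pin speed |V_A| = rω = 3.3078 m/s, perpendicular to OA.
Rod angle: sinφ = −(r/L) sinθ ⇒ φ = -13.321°; ω_rod = −rω cosθ/√(L²−r²sin²θ) = -23.686 rad/s.
V_P = V_A + ω_rod × AP, with AP = 0.0281 m along the rod.
Components: V_Px = −rω sinθ − a·ω_rod·sinφ = -3.2921 m/s;  V_Py = rω cosθ + a·ω_rod·cosφ = +0.39644 m/s.
|V_P| = √(V_Px² + V_Py²) = 3.3158 m/s.

3.32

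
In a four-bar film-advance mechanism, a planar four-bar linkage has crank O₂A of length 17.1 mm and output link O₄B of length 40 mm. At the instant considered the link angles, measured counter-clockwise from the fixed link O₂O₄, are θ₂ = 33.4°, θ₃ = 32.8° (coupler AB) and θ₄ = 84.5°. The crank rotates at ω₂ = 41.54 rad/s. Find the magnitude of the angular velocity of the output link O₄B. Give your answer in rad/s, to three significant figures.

0.237

ω₂ = 41.54 rad/s
Differentiating the loop-closure r₂e^{iθ₂}+r₃e^{iθ₃}=r₁+r₄e^{iθ₄} gives r₂ω₂e^{iθ₂}+r₃ω₃e^{iθ₃}=r₄ω₄e^{iθ₄}.
Eliminating the other unknown: ω₄ = r₂ω₂ sin(θ₂−θ₃) / [r₄ sin(θ₄−θ₃)].
Numerator sine = +0.01047; denominator sine = +0.78478.
Result = 0.0171·41.54·(+0.01047) / (0.04·(+0.78478)) = +0.23696 rad/s; magnitude 0.23696 rad/s.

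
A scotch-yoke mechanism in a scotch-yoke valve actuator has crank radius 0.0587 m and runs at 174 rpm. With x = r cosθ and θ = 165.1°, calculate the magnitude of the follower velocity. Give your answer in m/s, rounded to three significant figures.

0.275

ω = 18.22 rad/s (from 174 rpm).
x = r cosθ ⇒ ẋ = −rω sinθ.
|v| = rω|sinθ| = 0.0587·18.22·|sin 165.1°| = 0.27503 m/s.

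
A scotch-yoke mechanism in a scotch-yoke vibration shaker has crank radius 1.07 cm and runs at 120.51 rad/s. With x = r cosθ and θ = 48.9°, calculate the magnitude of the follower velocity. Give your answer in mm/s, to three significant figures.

972

ω = 120.5 rad/s
x = r cosθ ⇒ ẋ = −rω sinθ.
|v| = rω|sinθ| = 0.0107·120.5·|sin 48.9°| = 0.97169 m/s = 971.69 mm/s.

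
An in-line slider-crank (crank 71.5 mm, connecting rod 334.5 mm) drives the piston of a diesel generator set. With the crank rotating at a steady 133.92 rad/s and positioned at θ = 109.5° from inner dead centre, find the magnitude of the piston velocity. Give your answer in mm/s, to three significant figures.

8370

ω = 133.9 rad/s
For an in-line slider-crank, x = r cosθ + √(L² − r² sin²θ), so v = −rω sinθ·[1 + r cosθ/√(L² − r² sin²θ)].
With r = 0.0715 m, L = 0.3345 m, θ = 109.5°: √(L² − r² sin²θ) = 0.32764 m.
v = −0.0715·133.9·0.94264·[1 + 0.0715·-0.33381/0.32764] = -8.3685 m/s.
|v| = 8.3685 m/s = 8368.5 mm/s.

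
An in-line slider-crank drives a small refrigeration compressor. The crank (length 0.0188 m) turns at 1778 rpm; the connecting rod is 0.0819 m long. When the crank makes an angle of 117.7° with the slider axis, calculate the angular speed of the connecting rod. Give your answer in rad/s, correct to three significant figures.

20.3

ω = 186.2 rad/s (converted from 1778 rpm).
The rod makes angle φ with the slider axis where L sinφ = r sinθ; differentiating, L cosφ·φ̇ = r ω cosθ.
L cosφ = √(L² − r² sin²θ) = 0.080191 m.
|ω_rod| = r ω |cosθ| / √(L² − r² sin²θ) = 0.0188·186.2·0.46484/0.080191 = 20.291 rad/s.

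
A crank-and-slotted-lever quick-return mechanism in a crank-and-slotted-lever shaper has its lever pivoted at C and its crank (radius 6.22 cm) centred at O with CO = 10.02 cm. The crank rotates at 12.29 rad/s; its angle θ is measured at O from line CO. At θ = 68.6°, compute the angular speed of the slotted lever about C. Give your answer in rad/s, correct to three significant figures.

ω = 12.29 rad/s
Crank pin A relative to C: A = (d + r cosθ, r sinθ); lever angle φ = atan2(r sinθ, d + r cosθ).
Differentiating tanφ: φ̇ = rω(d cosθ + r)/(d² + r² + 2dr cosθ).
d² + r² + 2dr cosθ = |CA|² = 0.018457 m²;  d cosθ + r = +0.098761 m.
|ω_lever| = |0.0622·12.29·+0.098761| / 0.018457 = 4.0904 rad/s.

4.09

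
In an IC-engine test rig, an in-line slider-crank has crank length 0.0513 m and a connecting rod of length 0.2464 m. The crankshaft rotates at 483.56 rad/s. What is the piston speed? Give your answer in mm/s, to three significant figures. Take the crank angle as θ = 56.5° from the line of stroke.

ω = 483.6 rad/s
For an in-line slider-crank, x = r cosθ + √(L² − r² sin²θ), so v = −rω sinθ·[1 + r cosθ/√(L² − r² sin²θ)].
With r = 0.0513 m, L = 0.2464 m, θ = 56.5°: √(L² − r² sin²θ) = 0.24266 m.
v = −0.0513·483.6·0.83389·[1 + 0.0513·0.55194/0.24266] = -23.1 m/s.
|v| = 23.1 m/s = 23100 mm/s.

23100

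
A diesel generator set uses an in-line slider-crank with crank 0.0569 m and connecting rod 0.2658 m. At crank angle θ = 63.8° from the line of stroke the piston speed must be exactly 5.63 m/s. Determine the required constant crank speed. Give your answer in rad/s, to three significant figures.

For an in-line slider-crank, |v_piston| = rω|sinθ|·[1 + r cosθ/√(L² − r² sin²θ)].
With r = 0.0569 m, L = 0.2658 m, θ = 63.8°: the bracketed kinematic factor |dx/dθ| = 0.055971 m.
ω = v/|dx/dθ| = 5.63/0.055971 = 100.59 rad/s.

101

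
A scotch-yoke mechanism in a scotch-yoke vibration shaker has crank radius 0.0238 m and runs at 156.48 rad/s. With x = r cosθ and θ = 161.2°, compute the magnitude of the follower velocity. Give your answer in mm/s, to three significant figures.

ω = 156.5 rad/s
x = r cosθ ⇒ ẋ = −rω sinθ.
|v| = rω|sinθ| = 0.0238·156.5·|sin 161.2°| = 1.2002 m/s = 1200.2 mm/s.

1200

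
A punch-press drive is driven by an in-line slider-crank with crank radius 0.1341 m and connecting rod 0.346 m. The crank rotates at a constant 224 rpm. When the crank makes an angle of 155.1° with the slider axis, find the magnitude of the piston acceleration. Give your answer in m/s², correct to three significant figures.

47.6

ω = 2π·224/60 = 23.46 rad/s
x(θ) = r cosθ + √(L² − r² sin²θ); with ω constant, a = ω²·d²x/dθ².
d²x/dθ² = −r cosθ − r²(cos2θ)/√u − r⁴ sin²2θ/(4u^{3/2}),  u = L² − r² sin²θ = 0.116528 m².
Substituting r = 0.1341 m, L = 0.346 m, θ = 155.1°: d²x/dθ² = +0.086447 m.
a = ω²·d²x/dθ² = (23.46)²·(+0.086447) = +47.566 m/s²;  |a| = 47.566 m/s².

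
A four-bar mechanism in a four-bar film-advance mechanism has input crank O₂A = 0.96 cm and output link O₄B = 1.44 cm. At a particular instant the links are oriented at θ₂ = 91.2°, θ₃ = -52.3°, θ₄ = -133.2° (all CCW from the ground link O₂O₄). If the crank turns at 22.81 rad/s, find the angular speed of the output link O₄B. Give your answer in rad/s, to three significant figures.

ω₂ = 22.81 rad/s
Differentiating the loop-closure r₂e^{iθ₂}+r₃e^{iθ₃}=r₁+r₄e^{iθ₄} gives r₂ω₂e^{iθ₂}+r₃ω₃e^{iθ₃}=r₄ω₄e^{iθ₄}.
Eliminating the other unknown: ω₄ = r₂ω₂ sin(θ₂−θ₃) / [r₄ sin(θ₄−θ₃)].
Numerator sine = +0.59482; denominator sine = -0.98741.
Result = 0.0096·22.81·(+0.59482) / (0.0144·(-0.98741)) = -9.1606 rad/s; magnitude 9.1606 rad/s.

9.16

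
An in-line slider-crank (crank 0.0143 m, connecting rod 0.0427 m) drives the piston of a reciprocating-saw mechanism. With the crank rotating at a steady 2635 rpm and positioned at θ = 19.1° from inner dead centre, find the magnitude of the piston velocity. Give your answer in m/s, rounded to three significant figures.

ω = 2π·2635/60 = 275.9 rad/s
For an in-line slider-crank, x = r cosθ + √(L² − r² sin²θ), so v = −rω sinθ·[1 + r cosθ/√(L² − r² sin²θ)].
With r = 0.0143 m, L = 0.0427 m, θ = 19.1°: √(L² − r² sin²θ) = 0.042443 m.
v = −0.0143·275.9·0.32722·[1 + 0.0143·0.94495/0.042443] = -1.7022 m/s.
|v| = 1.7022 m/s.

1.70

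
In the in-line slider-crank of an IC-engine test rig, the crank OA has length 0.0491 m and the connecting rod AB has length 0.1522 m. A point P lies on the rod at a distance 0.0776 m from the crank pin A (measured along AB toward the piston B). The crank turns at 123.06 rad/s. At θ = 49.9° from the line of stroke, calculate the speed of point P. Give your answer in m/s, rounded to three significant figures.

ω = 123.1 rad/s.  Crank-pin speed |V_A| = rω = 6.0422 m/s, perpendicular to OA.
Rod angle: sinφ = −(r/L) sinθ ⇒ φ = -14.286°; ω_rod = −rω cosθ/√(L²−r²sin²θ) = -26.387 rad/s.
V_P = V_A + ω_rod × AP, with AP = 0.0776 m along the rod.
Components: V_Px = −rω sinθ − a·ω_rod·sinφ = -5.1271 m/s;  V_Py = rω cosθ + a·ω_rod·cosφ = +1.9076 m/s.
|V_P| = √(V_Px² + V_Py²) = 5.4705 m/s.

5.47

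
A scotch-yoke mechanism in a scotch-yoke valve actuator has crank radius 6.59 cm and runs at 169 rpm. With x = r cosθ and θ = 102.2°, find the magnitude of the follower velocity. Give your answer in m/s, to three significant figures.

ω = 17.7 rad/s (from 169 rpm).
x = r cosθ ⇒ ẋ = −rω sinθ.
|v| = rω|sinθ| = 0.0659·17.7·|sin 102.2°| = 1.1399 m/s.

1.14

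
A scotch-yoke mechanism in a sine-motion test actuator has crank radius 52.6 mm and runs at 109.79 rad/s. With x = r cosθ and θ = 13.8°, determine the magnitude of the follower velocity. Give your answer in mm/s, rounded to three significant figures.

1380

ω = 109.8 rad/s
x = r cosθ ⇒ ẋ = −rω sinθ.
|v| = rω|sinθ| = 0.0526·109.8·|sin 13.8°| = 1.3775 m/s = 1377.5 mm/s.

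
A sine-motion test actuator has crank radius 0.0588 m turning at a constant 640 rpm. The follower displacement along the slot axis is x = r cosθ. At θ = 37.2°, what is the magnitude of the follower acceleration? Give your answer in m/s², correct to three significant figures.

ω = 67.02 rad/s (from 640 rpm).
x = r cosθ ⇒ ẍ = −rω² cosθ (ω constant).
|a| = rω²|cosθ| = 0.0588·(67.02)²·|cos 37.2°| = 210.38 m/s².

210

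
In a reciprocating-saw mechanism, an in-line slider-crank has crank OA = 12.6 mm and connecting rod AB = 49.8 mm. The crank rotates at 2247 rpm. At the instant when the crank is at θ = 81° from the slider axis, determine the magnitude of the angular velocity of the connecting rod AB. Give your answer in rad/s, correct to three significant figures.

9.62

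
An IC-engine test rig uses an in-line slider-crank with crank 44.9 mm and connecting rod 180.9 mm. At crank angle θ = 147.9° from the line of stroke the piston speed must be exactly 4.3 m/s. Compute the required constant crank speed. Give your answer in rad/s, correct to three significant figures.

For an in-line slider-crank, |v_piston| = rω|sinθ|·[1 + r cosθ/√(L² − r² sin²θ)].
With r = 0.0449 m, L = 0.1809 m, θ = 147.9°: the bracketed kinematic factor |dx/dθ| = 0.018799 m.
ω = v/|dx/dθ| = 4.3/0.018799 = 228.74 rad/s.

229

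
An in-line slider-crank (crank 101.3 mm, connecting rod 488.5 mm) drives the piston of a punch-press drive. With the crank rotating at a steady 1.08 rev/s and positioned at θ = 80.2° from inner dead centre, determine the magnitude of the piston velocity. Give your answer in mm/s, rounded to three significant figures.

ω = 2π·1.08 = 6.786 rad/s
For an in-line slider-crank, x = r cosθ + √(L² − r² sin²θ), so v = −rω sinθ·[1 + r cosθ/√(L² − r² sin²θ)].
With r = 0.1013 m, L = 0.4885 m, θ = 80.2°: √(L² − r² sin²θ) = 0.47819 m.
v = −0.1013·6.786·0.98541·[1 + 0.1013·0.17021/0.47819] = -0.7018 m/s.
|v| = 0.7018 m/s = 701.8 mm/s.

702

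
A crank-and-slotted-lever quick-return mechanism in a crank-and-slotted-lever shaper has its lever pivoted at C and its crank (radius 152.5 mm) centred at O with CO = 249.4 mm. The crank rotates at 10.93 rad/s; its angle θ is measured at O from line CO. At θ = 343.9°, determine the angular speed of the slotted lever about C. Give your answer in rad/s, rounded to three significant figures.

ω = 10.93 rad/s
Crank pin A relative to C: A = (d + r cosθ, r sinθ); lever angle φ = atan2(r sinθ, d + r cosθ).
Differentiating tanφ: φ̇ = rω(d cosθ + r)/(d² + r² + 2dr cosθ).
d² + r² + 2dr cosθ = |CA|² = 0.15854 m²;  d cosθ + r = +0.39212 m.
|ω_lever| = |0.1525·10.93·+0.39212| / 0.15854 = 4.1226 rad/s.

4.12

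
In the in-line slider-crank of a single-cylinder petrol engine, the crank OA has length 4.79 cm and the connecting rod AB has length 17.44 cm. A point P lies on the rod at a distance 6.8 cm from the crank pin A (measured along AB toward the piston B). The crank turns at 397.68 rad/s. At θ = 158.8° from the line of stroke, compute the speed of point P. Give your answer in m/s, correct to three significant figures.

ω = 397.7 rad/s.  Crank-pin speed |V_A| = rω = 19.049 m/s, perpendicular to OA.
Rod angle: sinφ = −(r/L) sinθ ⇒ φ = -5.700°; ω_rod = −rω cosθ/√(L²−r²sin²θ) = +102.34 rad/s.
V_P = V_A + ω_rod × AP, with AP = 0.068 m along the rod.
Components: V_Px = −rω sinθ − a·ω_rod·sinφ = -6.1973 m/s;  V_Py = rω cosθ + a·ω_rod·cosφ = -10.835 m/s.
|V_P| = √(V_Px² + V_Py²) = 12.482 m/s.

12.5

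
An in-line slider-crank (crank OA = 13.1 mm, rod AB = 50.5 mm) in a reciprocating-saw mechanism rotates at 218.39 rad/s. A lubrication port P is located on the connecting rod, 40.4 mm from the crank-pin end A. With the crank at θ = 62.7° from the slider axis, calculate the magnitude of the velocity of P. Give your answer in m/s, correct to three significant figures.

2.80

ω = 218.4 rad/s.  Crank-pin speed |V_A| = rω = 2.8609 m/s, perpendicular to OA.
Rod angle: sinφ = −(r/L) sinθ ⇒ φ = -13.327°; ω_rod = −rω cosθ/√(L²−r²sin²θ) = -26.702 rad/s.
V_P = V_A + ω_rod × AP, with AP = 0.0404 m along the rod.
Components: V_Px = −rω sinθ − a·ω_rod·sinφ = -2.7909 m/s;  V_Py = rω cosθ + a·ω_rod·cosφ = +0.26243 m/s.
|V_P| = √(V_Px² + V_Py²) = 2.8032 m/s.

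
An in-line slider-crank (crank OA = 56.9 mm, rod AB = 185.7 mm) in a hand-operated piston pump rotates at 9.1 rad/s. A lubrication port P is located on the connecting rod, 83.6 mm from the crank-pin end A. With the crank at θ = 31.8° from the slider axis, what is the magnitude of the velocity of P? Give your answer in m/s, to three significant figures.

0.390

ω = 9.1 rad/s.  Crank-pin speed |V_A| = rω = 0.51779 m/s, perpendicular to OA.
Rod angle: sinφ = −(r/L) sinθ ⇒ φ = -9.292°; ω_rod = −rω cosθ/√(L²−r²sin²θ) = -2.4013 rad/s.
V_P = V_A + ω_rod × AP, with AP = 0.0836 m along the rod.
Components: V_Px = −rω sinθ − a·ω_rod·sinφ = -0.30527 m/s;  V_Py = rω cosθ + a·ω_rod·cosφ = +0.24195 m/s.
|V_P| = √(V_Px² + V_Py²) = 0.38952 m/s.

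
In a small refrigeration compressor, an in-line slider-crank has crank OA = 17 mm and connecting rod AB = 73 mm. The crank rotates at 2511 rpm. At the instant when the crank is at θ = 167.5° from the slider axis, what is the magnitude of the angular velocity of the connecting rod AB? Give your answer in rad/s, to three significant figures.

ω = 263 rad/s (converted from 2511 rpm).
The rod makes angle φ with the slider axis where L sinφ = r sinθ; differentiating, L cosφ·φ̇ = r ω cosθ.
L cosφ = √(L² − r² sin²θ) = 0.072907 m.
|ω_rod| = r ω |cosθ| / √(L² − r² sin²θ) = 0.017·263·0.97630/0.072907 = 59.86 rad/s.

59.9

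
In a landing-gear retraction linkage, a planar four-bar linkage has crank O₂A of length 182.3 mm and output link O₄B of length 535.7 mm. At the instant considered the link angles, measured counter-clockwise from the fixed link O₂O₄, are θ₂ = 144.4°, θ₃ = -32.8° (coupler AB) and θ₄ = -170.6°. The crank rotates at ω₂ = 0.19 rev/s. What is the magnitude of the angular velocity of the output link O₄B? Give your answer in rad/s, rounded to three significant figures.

0.0295

ω₂ = 1.194 rad/s (from 0.19 rev/s).
Differentiating the loop-closure r₂e^{iθ₂}+r₃e^{iθ₃}=r₁+r₄e^{iθ₄} gives r₂ω₂e^{iθ₂}+r₃ω₃e^{iθ₃}=r₄ω₄e^{iθ₄}.
Eliminating the other unknown: ω₄ = r₂ω₂ sin(θ₂−θ₃) / [r₄ sin(θ₄−θ₃)].
Numerator sine = +0.04885; denominator sine = -0.67172.
Result = 0.1823·1.194·(+0.04885) / (0.5357·(-0.67172)) = -0.029544 rad/s; magnitude 0.029544 rad/s.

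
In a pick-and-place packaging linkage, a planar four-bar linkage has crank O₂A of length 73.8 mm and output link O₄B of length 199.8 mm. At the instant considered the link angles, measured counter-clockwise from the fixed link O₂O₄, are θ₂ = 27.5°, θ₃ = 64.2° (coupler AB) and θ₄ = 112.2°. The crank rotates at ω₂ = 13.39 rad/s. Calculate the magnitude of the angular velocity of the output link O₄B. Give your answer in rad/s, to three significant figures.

3.98

ω₂ = 13.39 rad/s
Differentiating the loop-closure r₂e^{iθ₂}+r₃e^{iθ₃}=r₁+r₄e^{iθ₄} gives r₂ω₂e^{iθ₂}+r₃ω₃e^{iθ₃}=r₄ω₄e^{iθ₄}.
Eliminating the other unknown: ω₄ = r₂ω₂ sin(θ₂−θ₃) / [r₄ sin(θ₄−θ₃)].
Numerator sine = -0.59763; denominator sine = +0.74314.
Result = 0.0738·13.39·(-0.59763) / (0.1998·(+0.74314)) = -3.9774 rad/s; magnitude 3.9774 rad/s.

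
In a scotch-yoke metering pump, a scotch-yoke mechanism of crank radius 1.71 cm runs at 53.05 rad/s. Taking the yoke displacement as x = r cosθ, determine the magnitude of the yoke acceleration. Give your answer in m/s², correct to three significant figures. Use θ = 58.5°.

ω = 53.05 rad/s
x = r cosθ ⇒ ẍ = −rω² cosθ (ω constant).
|a| = rω²|cosθ| = 0.0171·(53.05)²·|cos 58.5°| = 25.145 m/s².

25.1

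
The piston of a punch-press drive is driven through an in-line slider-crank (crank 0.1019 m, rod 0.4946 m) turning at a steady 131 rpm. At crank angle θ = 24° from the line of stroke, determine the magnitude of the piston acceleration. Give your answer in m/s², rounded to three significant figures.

ω = 2π·131/60 = 13.72 rad/s
x(θ) = r cosθ + √(L² − r² sin²θ); with ω constant, a = ω²·d²x/dθ².
d²x/dθ² = −r cosθ − r²(cos2θ)/√u − r⁴ sin²2θ/(4u^{3/2}),  u = L² − r² sin²θ = 0.242911 m².
Substituting r = 0.1019 m, L = 0.4946 m, θ = 24°: d²x/dθ² = -0.10731 m.
a = ω²·d²x/dθ² = (13.72)²·(-0.10731) = -20.195 m/s²;  |a| = 20.195 m/s².

20.2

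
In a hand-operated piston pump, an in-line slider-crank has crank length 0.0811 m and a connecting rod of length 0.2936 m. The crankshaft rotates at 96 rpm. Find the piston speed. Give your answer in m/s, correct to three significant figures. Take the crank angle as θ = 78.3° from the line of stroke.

0.845

ω = 2π·96/60 = 10.05 rad/s
For an in-line slider-crank, x = r cosθ + √(L² − r² sin²θ), so v = −rω sinθ·[1 + r cosθ/√(L² − r² sin²θ)].
With r = 0.0811 m, L = 0.2936 m, θ = 78.3°: √(L² − r² sin²θ) = 0.28266 m.
v = −0.0811·10.05·0.97922·[1 + 0.0811·0.20279/0.28266] = -0.84482 m/s.
|v| = 0.84482 m/s.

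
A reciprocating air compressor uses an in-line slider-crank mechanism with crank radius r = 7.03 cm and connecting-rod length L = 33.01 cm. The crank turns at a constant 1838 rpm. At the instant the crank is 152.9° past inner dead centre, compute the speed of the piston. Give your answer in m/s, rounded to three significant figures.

ω = 2π·1838/60 = 192.5 rad/s
For an in-line slider-crank, x = r cosθ + √(L² − r² sin²θ), so v = −rω sinθ·[1 + r cosθ/√(L² − r² sin²θ)].
With r = 0.0703 m, L = 0.3301 m, θ = 152.9°: √(L² − r² sin²θ) = 0.32854 m.
v = −0.0703·192.5·0.45554·[1 + 0.0703·-0.89021/0.32854] = -4.9898 m/s.
|v| = 4.9898 m/s.

4.99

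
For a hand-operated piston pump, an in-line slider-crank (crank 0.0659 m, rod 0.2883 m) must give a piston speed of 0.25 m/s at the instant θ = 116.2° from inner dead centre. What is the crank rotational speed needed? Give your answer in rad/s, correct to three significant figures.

For an in-line slider-crank, |v_piston| = rω|sinθ|·[1 + r cosθ/√(L² − r² sin²θ)].
With r = 0.0659 m, L = 0.2883 m, θ = 116.2°: the bracketed kinematic factor |dx/dθ| = 0.053032 m.
ω = v/|dx/dθ| = 0.25/0.053032 = 4.7141 rad/s.

4.71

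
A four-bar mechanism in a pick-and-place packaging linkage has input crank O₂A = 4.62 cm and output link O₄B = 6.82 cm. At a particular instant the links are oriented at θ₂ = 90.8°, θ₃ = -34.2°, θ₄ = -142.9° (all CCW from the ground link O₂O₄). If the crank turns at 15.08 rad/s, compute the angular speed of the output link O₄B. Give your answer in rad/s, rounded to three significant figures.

8.83

ω₂ = 15.08 rad/s
Differentiating the loop-closure r₂e^{iθ₂}+r₃e^{iθ₃}=r₁+r₄e^{iθ₄} gives r₂ω₂e^{iθ₂}+r₃ω₃e^{iθ₃}=r₄ω₄e^{iθ₄}.
Eliminating the other unknown: ω₄ = r₂ω₂ sin(θ₂−θ₃) / [r₄ sin(θ₄−θ₃)].
Numerator sine = +0.81915; denominator sine = -0.94721.
Result = 0.0462·15.08·(+0.81915) / (0.0682·(-0.94721)) = -8.8344 rad/s; magnitude 8.8344 rad/s.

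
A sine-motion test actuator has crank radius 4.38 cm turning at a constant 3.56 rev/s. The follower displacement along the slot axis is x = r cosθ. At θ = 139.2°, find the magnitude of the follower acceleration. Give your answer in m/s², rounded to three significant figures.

16.6

ω = 22.37 rad/s (from 3.56 rev/s).
x = r cosθ ⇒ ẍ = −rω² cosθ (ω constant).
|a| = rω²|cosθ| = 0.0438·(22.37)²·|cos 139.2°| = 16.589 m/s².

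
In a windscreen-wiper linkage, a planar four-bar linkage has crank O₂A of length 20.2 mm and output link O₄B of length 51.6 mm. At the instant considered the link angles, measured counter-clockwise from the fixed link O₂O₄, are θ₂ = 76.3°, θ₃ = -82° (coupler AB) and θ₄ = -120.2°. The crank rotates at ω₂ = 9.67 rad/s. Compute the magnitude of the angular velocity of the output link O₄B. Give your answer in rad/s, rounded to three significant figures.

ω₂ = 9.67 rad/s
Differentiating the loop-closure r₂e^{iθ₂}+r₃e^{iθ₃}=r₁+r₄e^{iθ₄} gives r₂ω₂e^{iθ₂}+r₃ω₃e^{iθ₃}=r₄ω₄e^{iθ₄}.
Eliminating the other unknown: ω₄ = r₂ω₂ sin(θ₂−θ₃) / [r₄ sin(θ₄−θ₃)].
Numerator sine = +0.36975; denominator sine = -0.61841.
Result = 0.0202·9.67·(+0.36975) / (0.0516·(-0.61841)) = -2.2634 rad/s; magnitude 2.2634 rad/s.

2.26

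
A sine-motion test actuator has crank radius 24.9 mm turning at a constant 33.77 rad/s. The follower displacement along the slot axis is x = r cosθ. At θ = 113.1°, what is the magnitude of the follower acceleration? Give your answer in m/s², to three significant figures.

ω = 33.77 rad/s
x = r cosθ ⇒ ẍ = −rω² cosθ (ω constant).
|a| = rω²|cosθ| = 0.0249·(33.77)²·|cos 113.1°| = 11.141 m/s².

11.1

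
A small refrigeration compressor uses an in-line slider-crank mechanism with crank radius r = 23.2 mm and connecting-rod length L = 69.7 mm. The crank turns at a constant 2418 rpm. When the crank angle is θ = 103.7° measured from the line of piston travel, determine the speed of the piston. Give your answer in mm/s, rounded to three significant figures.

5230

ω = 2π·2418/60 = 253.2 rad/s
For an in-line slider-crank, x = r cosθ + √(L² − r² sin²θ), so v = −rω sinθ·[1 + r cosθ/√(L² − r² sin²θ)].
With r = 0.0232 m, L = 0.0697 m, θ = 103.7°: √(L² − r² sin²θ) = 0.065955 m.
v = −0.0232·253.2·0.97155·[1 + 0.0232·-0.23684/0.065955] = -5.2319 m/s.
|v| = 5.2319 m/s = 5231.9 mm/s.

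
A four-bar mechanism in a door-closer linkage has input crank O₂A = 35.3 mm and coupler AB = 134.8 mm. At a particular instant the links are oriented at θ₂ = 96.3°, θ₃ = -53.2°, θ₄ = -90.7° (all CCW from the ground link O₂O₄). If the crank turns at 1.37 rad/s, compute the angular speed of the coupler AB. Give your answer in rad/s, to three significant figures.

ω₂ = 1.37 rad/s
Differentiating the loop-closure r₂e^{iθ₂}+r₃e^{iθ₃}=r₁+r₄e^{iθ₄} gives r₂ω₂e^{iθ₂}+r₃ω₃e^{iθ₃}=r₄ω₄e^{iθ₄}.
Eliminating the other unknown: ω₃ = r₂ω₂ sin(θ₄−θ₂) / [r₃ sin(θ₃−θ₄)].
Numerator sine = +0.12187; denominator sine = +0.60876.
Result = 0.0353·1.37·(+0.12187) / (0.1348·(+0.60876)) = +0.071821 rad/s; magnitude 0.071821 rad/s.

0.0718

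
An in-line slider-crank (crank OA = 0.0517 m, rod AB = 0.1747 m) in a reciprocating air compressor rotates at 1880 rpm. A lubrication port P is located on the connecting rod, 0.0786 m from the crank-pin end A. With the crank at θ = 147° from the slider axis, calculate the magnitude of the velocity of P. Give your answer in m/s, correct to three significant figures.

ω = 196.9 rad/s.  Crank-pin speed |V_A| = rω = 10.178 m/s, perpendicular to OA.
Rod angle: sinφ = −(r/L) sinθ ⇒ φ = -9.275°; ω_rod = −rω cosθ/√(L²−r²sin²θ) = +49.51 rad/s.
V_P = V_A + ω_rod × AP, with AP = 0.0786 m along the rod.
Components: V_Px = −rω sinθ − a·ω_rod·sinφ = -4.9163 m/s;  V_Py = rω cosθ + a·ω_rod·cosφ = -4.6957 m/s.
|V_P| = √(V_Px² + V_Py²) = 6.7985 m/s.

6.80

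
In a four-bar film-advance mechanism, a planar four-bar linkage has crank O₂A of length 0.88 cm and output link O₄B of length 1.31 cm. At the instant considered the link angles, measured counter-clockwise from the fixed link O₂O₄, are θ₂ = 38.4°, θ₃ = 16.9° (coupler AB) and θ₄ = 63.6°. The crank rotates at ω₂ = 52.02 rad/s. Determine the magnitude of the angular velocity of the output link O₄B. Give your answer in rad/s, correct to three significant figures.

17.6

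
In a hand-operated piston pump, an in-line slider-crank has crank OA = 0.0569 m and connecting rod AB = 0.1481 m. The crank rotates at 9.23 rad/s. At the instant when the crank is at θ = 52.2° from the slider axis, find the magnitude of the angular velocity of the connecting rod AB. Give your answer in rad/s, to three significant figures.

ω = 9.23 rad/s
The rod makes angle φ with the slider axis where L sinφ = r sinθ; differentiating, L cosφ·φ̇ = r ω cosθ.
L cosφ = √(L² − r² sin²θ) = 0.14111 m.
|ω_rod| = r ω |cosθ| / √(L² − r² sin²θ) = 0.0569·9.23·0.61291/0.14111 = 2.2811 rad/s.

2.28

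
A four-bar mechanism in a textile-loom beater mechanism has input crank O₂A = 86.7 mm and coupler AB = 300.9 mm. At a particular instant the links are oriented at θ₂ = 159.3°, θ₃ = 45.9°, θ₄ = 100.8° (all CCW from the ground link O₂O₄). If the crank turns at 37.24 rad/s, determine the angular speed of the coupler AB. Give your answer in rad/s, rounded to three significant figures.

11.2

ω₂ = 37.24 rad/s
Differentiating the loop-closure r₂e^{iθ₂}+r₃e^{iθ₃}=r₁+r₄e^{iθ₄} gives r₂ω₂e^{iθ₂}+r₃ω₃e^{iθ₃}=r₄ω₄e^{iθ₄}.
Eliminating the other unknown: ω₃ = r₂ω₂ sin(θ₄−θ₂) / [r₃ sin(θ₃−θ₄)].
Numerator sine = -0.85264; denominator sine = -0.81815.
Result = 0.0867·37.24·(-0.85264) / (0.3009·(-0.81815)) = +11.183 rad/s; magnitude 11.183 rad/s.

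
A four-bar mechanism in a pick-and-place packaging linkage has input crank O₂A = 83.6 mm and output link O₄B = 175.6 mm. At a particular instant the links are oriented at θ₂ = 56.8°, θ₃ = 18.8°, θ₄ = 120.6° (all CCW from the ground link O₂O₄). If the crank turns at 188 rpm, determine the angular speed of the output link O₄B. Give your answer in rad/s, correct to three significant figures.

ω₂ = 19.69 rad/s (from 188 rpm).
Differentiating the loop-closure r₂e^{iθ₂}+r₃e^{iθ₃}=r₁+r₄e^{iθ₄} gives r₂ω₂e^{iθ₂}+r₃ω₃e^{iθ₃}=r₄ω₄e^{iθ₄}.
Eliminating the other unknown: ω₄ = r₂ω₂ sin(θ₂−θ₃) / [r₄ sin(θ₄−θ₃)].
Numerator sine = +0.61566; denominator sine = +0.97887.
Result = 0.0836·19.69·(+0.61566) / (0.1756·(+0.97887)) = +5.895 rad/s; magnitude 5.895 rad/s.

5.90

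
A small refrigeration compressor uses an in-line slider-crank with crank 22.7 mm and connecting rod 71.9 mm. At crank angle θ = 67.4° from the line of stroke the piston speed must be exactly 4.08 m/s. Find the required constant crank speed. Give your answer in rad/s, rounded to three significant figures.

173

For an in-line slider-crank, |v_piston| = rω|sinθ|·[1 + r cosθ/√(L² − r² sin²θ)].
With r = 0.0227 m, L = 0.0719 m, θ = 67.4°: the bracketed kinematic factor |dx/dθ| = 0.023615 m.
ω = v/|dx/dθ| = 4.08/0.023615 = 172.77 rad/s.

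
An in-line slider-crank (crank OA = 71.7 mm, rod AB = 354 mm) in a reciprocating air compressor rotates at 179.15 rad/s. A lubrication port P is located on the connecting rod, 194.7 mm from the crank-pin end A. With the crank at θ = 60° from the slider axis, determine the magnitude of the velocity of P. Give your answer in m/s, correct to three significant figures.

12.1

ω = 179.2 rad/s.  Crank-pin speed |V_A| = rω = 12.845 m/s, perpendicular to OA.
Rod angle: sinφ = −(r/L) sinθ ⇒ φ = -10.102°; ω_rod = −rω cosθ/√(L²−r²sin²θ) = -18.428 rad/s.
V_P = V_A + ω_rod × AP, with AP = 0.1947 m along the rod.
Components: V_Px = −rω sinθ − a·ω_rod·sinφ = -11.754 m/s;  V_Py = rω cosθ + a·ω_rod·cosφ = +2.8901 m/s.
|V_P| = √(V_Px² + V_Py²) = 12.104 m/s.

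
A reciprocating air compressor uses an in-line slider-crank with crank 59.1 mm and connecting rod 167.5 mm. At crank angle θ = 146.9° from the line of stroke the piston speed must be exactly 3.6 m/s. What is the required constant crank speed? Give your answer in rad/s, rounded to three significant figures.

For an in-line slider-crank, |v_piston| = rω|sinθ|·[1 + r cosθ/√(L² − r² sin²θ)].
With r = 0.0591 m, L = 0.1675 m, θ = 146.9°: the bracketed kinematic factor |dx/dθ| = 0.022553 m.
ω = v/|dx/dθ| = 3.6/0.022553 = 159.63 rad/s.

160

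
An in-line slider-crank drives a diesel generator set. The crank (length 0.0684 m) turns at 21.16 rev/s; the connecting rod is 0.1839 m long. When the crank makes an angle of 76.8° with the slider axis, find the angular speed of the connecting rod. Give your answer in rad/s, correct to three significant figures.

ω = 133 rad/s (converted from 21.16 rev/s).
The rod makes angle φ with the slider axis where L sinφ = r sinθ; differentiating, L cosφ·φ̇ = r ω cosθ.
L cosφ = √(L² − r² sin²θ) = 0.17142 m.
|ω_rod| = r ω |cosθ| / √(L² − r² sin²θ) = 0.0684·133·0.22835/0.17142 = 12.114 rad/s.

12.1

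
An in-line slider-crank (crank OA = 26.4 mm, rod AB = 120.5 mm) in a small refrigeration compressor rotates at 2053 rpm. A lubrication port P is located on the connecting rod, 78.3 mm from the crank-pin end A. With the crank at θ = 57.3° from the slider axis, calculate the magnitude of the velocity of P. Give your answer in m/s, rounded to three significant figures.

5.26

ω = 215 rad/s.  Crank-pin speed |V_A| = rω = 5.6757 m/s, perpendicular to OA.
Rod angle: sinφ = −(r/L) sinθ ⇒ φ = -10.624°; ω_rod = −rω cosθ/√(L²−r²sin²θ) = -25.89 rad/s.
V_P = V_A + ω_rod × AP, with AP = 0.0783 m along the rod.
Components: V_Px = −rω sinθ − a·ω_rod·sinφ = -5.1499 m/s;  V_Py = rω cosθ + a·ω_rod·cosφ = +1.0738 m/s.
|V_P| = √(V_Px² + V_Py²) = 5.2607 m/s.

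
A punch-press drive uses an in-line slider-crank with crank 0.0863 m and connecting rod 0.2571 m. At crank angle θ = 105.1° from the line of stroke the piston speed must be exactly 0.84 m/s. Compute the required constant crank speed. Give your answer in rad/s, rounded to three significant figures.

For an in-line slider-crank, |v_piston| = rω|sinθ|·[1 + r cosθ/√(L² − r² sin²θ)].
With r = 0.0863 m, L = 0.2571 m, θ = 105.1°: the bracketed kinematic factor |dx/dθ| = 0.075619 m.
ω = v/|dx/dθ| = 0.84/0.075619 = 11.108 rad/s.

11.1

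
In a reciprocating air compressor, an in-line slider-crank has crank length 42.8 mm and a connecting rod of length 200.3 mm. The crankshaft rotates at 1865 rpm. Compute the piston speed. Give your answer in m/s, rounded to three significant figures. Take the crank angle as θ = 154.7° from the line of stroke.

ω = 2π·1865/60 = 195.3 rad/s
For an in-line slider-crank, x = r cosθ + √(L² − r² sin²θ), so v = −rω sinθ·[1 + r cosθ/√(L² − r² sin²θ)].
With r = 0.0428 m, L = 0.2003 m, θ = 154.7°: √(L² − r² sin²θ) = 0.19946 m.
v = −0.0428·195.3·0.42736·[1 + 0.0428·-0.90408/0.19946] = -2.8793 m/s.
|v| = 2.8793 m/s.

2.88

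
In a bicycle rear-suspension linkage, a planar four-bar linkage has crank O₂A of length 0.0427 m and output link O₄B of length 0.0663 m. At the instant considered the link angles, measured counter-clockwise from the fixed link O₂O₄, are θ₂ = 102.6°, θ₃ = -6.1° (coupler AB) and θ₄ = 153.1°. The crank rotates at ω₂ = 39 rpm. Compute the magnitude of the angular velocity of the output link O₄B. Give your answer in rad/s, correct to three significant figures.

ω₂ = 4.084 rad/s (from 39 rpm).
Differentiating the loop-closure r₂e^{iθ₂}+r₃e^{iθ₃}=r₁+r₄e^{iθ₄} gives r₂ω₂e^{iθ₂}+r₃ω₃e^{iθ₃}=r₄ω₄e^{iθ₄}.
Eliminating the other unknown: ω₄ = r₂ω₂ sin(θ₂−θ₃) / [r₄ sin(θ₄−θ₃)].
Numerator sine = +0.94721; denominator sine = +0.35511.
Result = 0.0427·4.084·(+0.94721) / (0.0663·(+0.35511)) = +7.0161 rad/s; magnitude 7.0161 rad/s.

7.02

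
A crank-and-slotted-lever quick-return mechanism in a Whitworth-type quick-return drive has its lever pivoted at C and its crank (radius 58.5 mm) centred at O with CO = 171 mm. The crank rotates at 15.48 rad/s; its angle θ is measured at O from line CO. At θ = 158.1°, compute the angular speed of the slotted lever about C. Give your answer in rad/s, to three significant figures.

6.43

ω = 15.48 rad/s
Crank pin A relative to C: A = (d + r cosθ, r sinθ); lever angle φ = atan2(r sinθ, d + r cosθ).
Differentiating tanφ: φ̇ = rω(d cosθ + r)/(d² + r² + 2dr cosθ).
d² + r² + 2dr cosθ = |CA|² = 0.0141 m²;  d cosθ + r = -0.10016 m.
|ω_lever| = |0.0585·15.48·-0.10016| / 0.0141 = 6.4328 rad/s.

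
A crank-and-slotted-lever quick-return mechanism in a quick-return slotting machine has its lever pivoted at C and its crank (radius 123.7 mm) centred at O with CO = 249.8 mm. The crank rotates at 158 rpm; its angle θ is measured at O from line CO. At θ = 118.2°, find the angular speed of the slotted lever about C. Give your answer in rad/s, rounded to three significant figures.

0.239

ω = 16.55 rad/s (from 158 rpm).
Crank pin A relative to C: A = (d + r cosθ, r sinθ); lever angle φ = atan2(r sinθ, d + r cosθ).
Differentiating tanφ: φ̇ = rω(d cosθ + r)/(d² + r² + 2dr cosθ).
d² + r² + 2dr cosθ = |CA|² = 0.0484978 m²;  d cosθ + r = +0.0056568 m.
|ω_lever| = |0.1237·16.55·+0.0056568| / 0.0484978 = 0.23873 rad/s.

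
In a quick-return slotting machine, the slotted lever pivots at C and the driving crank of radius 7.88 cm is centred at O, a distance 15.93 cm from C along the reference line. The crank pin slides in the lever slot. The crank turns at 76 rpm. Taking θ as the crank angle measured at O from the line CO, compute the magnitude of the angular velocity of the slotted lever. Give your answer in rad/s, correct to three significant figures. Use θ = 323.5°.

2.51

ω = 7.959 rad/s (from 76 rpm).
Crank pin A relative to C: A = (d + r cosθ, r sinθ); lever angle φ = atan2(r sinθ, d + r cosθ).
Differentiating tanφ: φ̇ = rω(d cosθ + r)/(d² + r² + 2dr cosθ).
d² + r² + 2dr cosθ = |CA|² = 0.0517673 m²;  d cosθ + r = +0.20685 m.
|ω_lever| = |0.0788·7.959·+0.20685| / 0.0517673 = 2.506 rad/s.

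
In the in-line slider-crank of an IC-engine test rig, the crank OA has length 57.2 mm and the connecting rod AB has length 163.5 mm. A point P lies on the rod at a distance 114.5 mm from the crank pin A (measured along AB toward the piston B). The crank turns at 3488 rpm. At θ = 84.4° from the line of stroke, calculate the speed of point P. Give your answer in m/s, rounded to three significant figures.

21.3

ω = 365.3 rad/s.  Crank-pin speed |V_A| = rω = 20.893 m/s, perpendicular to OA.
Rod angle: sinφ = −(r/L) sinθ ⇒ φ = -20.376°; ω_rod = −rω cosθ/√(L²−r²sin²θ) = -13.302 rad/s.
V_P = V_A + ω_rod × AP, with AP = 0.1145 m along the rod.
Components: V_Px = −rω sinθ − a·ω_rod·sinφ = -21.324 m/s;  V_Py = rω cosθ + a·ω_rod·cosφ = +0.61102 m/s.
|V_P| = √(V_Px² + V_Py²) = 21.332 m/s.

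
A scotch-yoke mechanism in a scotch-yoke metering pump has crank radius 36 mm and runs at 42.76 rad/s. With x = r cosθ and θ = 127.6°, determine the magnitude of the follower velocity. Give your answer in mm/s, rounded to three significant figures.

1220

ω = 42.76 rad/s
x = r cosθ ⇒ ẋ = −rω sinθ.
|v| = rω|sinθ| = 0.036·42.76·|sin 127.6°| = 1.2196 m/s = 1219.6 mm/s.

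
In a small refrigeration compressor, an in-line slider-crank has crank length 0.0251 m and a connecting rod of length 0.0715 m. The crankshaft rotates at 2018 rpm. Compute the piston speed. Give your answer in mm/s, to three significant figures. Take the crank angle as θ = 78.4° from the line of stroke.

5590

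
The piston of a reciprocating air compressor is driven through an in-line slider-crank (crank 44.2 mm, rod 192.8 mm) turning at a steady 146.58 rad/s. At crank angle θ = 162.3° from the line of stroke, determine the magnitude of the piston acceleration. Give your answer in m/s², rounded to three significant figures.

ω = 146.6 rad/s
x(θ) = r cosθ + √(L² − r² sin²θ); with ω constant, a = ω²·d²x/dθ².
d²x/dθ² = −r cosθ − r²(cos2θ)/√u − r⁴ sin²2θ/(4u^{3/2}),  u = L² − r² sin²θ = 0.0369913 m².
Substituting r = 0.0442 m, L = 0.1928 m, θ = 162.3°: d²x/dθ² = +0.033783 m.
a = ω²·d²x/dθ² = (146.6)²·(+0.033783) = +725.85 m/s²;  |a| = 725.85 m/s².

726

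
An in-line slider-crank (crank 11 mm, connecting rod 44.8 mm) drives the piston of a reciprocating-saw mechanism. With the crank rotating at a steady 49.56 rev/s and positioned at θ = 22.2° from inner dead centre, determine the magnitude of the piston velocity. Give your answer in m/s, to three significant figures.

1.59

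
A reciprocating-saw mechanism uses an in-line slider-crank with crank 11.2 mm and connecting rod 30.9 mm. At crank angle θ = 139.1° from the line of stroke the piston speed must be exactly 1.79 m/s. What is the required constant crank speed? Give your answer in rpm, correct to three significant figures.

3250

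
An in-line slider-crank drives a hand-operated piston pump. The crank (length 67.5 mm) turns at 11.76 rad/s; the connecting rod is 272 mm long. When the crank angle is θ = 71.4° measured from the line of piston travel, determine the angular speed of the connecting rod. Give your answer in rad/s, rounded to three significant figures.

0.958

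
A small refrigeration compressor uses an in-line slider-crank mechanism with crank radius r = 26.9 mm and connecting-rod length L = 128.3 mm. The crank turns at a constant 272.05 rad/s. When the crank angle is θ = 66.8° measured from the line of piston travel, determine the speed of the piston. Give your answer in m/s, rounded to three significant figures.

ω = 272.1 rad/s
For an in-line slider-crank, x = r cosθ + √(L² − r² sin²θ), so v = −rω sinθ·[1 + r cosθ/√(L² − r² sin²θ)].
With r = 0.0269 m, L = 0.1283 m, θ = 66.8°: √(L² − r² sin²θ) = 0.1259 m.
v = −0.0269·272.1·0.91914·[1 + 0.0269·0.39394/0.1259] = -7.2925 m/s.
|v| = 7.2925 m/s.

7.29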